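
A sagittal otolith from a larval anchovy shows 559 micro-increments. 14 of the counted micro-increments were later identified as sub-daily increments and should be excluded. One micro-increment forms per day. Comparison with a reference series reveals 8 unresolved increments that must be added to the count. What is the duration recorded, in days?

553 days

True micro-increment count = 559 − 14 + 8 = 553.
One micro-increment per day makes the duration 553 days.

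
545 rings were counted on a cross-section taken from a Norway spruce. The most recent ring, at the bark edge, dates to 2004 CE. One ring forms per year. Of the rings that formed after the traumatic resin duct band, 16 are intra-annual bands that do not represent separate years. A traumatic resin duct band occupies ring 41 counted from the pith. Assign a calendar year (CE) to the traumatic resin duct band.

1516 CE

The traumatic resin duct band sits at ring 41 from the pith, so 545 − 41 = 504 rings formed after it.
Excluding 16 false rings: 504 − 16 = 488.
The ring at the bark edge is 2004 CE, so the traumatic resin duct band dates to 2004 − 488 = 1516 CE.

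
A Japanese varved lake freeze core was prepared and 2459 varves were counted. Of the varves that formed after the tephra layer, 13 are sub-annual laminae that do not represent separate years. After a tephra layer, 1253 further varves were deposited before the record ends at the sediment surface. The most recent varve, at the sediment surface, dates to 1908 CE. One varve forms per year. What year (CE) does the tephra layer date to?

668 CE

1253 varves post-date the tephra layer.
Removing the 13 false varves leaves 1253 − 13 = 1240 true varves beyond the tephra layer.
Counting back 1240 years from 1908 CE places the tephra layer in 1908 − 1240 = 668 CE.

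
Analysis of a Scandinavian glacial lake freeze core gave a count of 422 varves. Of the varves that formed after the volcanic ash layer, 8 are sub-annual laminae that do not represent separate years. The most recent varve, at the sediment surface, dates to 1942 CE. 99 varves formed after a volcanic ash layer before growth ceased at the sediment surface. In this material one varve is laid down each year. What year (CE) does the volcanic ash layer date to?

99 varves formed after the volcanic ash layer.
99 − 8 false = 91 true varves after the volcanic ash layer.
Counting back 91 years from 1942 CE places the volcanic ash layer in 1942 − 91 = 1851 CE.

1851 CE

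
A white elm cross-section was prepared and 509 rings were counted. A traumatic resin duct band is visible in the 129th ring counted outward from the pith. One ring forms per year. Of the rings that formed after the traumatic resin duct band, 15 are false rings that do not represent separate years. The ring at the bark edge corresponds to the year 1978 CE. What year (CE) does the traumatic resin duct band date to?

Between ring 129 and the bark edge there are 509 − 129 = 380 rings.
Removing the 15 false rings leaves 380 − 15 = 365 true rings beyond the traumatic resin duct band.
Counting back 365 years from 1978 CE places the traumatic resin duct band in 1978 − 365 = 1613 CE.

1613 CE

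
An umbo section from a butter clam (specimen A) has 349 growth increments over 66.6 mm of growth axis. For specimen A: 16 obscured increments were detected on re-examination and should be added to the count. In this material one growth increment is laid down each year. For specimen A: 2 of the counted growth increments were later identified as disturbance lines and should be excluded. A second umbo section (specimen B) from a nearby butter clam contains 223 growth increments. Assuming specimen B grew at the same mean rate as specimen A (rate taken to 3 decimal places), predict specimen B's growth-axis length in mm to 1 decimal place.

40.8 mm

Specimen A: true growth increment count = 349 − 2 + 16 = 363.
A: 66.6 mm over 363 years gives 66.6 / 363 ≈ 0.183 mm/year.
B's length ≈ 0.183 × 223 = 40.8 mm.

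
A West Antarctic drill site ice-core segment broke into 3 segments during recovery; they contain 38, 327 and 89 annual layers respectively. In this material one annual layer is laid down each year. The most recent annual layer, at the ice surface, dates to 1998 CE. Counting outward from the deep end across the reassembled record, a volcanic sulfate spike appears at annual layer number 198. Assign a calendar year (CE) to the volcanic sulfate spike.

Total annual layers = 38 + 327 + 89 = 454.
Between annual layer 198 and the ice surface there are 454 − 198 = 256 annual layers.
1998 − 256 = 1742 CE.

1742 CE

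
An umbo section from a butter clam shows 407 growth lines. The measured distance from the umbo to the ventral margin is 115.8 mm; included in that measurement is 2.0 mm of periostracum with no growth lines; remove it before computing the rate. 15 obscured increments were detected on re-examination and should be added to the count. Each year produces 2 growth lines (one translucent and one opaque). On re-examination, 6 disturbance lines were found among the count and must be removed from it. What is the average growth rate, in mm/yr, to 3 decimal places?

True growth line count = 407 − 6 + 15 = 416.
416 growth lines at 2 per year is 416 / 2 = 208 years.
Removing the 2.0 mm offcut leaves 115.8 − 2.0 = 113.8 mm.
Mean rate = 113.8 mm / 208 years ≈ 0.547 mm/yr.

0.547 mm/yr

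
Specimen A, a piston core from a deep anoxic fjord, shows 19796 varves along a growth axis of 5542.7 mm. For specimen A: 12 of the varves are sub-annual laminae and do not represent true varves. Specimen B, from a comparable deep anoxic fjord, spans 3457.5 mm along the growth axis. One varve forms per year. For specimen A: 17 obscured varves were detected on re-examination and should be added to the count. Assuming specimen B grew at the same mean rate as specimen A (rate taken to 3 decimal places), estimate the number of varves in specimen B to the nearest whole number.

Specimen A: after corrections the count is 19796 − 12 + 17 = 19801 varves.
A: Extension rate ≈ 5542.7 / 19801 = 0.280 mm per year.
For B, 3457.5 / 0.280 = 12348.21 years ≈ 12348 varves.

12348 varves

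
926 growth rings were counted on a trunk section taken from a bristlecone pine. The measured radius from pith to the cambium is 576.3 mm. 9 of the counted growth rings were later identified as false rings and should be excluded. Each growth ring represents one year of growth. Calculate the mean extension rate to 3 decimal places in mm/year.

0.628 mm/year

True growth ring count = 926 − 9 = 917.
Mean rate = 576.3 mm / 917 years ≈ 0.628 mm/year.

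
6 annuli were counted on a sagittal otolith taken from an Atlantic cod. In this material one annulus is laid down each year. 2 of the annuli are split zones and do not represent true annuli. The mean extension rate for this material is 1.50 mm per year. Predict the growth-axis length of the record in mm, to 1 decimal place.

6.0 mm

True annulus count = 6 − 2 = 4.
Predicted length = 1.50 mm/year × 4 years = 6.0 mm.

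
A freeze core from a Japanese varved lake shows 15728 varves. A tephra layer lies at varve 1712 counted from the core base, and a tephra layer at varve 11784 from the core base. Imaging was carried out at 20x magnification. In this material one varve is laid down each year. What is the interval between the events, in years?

11784 − 1712 = 10072 varves lie between the two events.
At one varve per year, 10072 years elapsed between them.

10072 yr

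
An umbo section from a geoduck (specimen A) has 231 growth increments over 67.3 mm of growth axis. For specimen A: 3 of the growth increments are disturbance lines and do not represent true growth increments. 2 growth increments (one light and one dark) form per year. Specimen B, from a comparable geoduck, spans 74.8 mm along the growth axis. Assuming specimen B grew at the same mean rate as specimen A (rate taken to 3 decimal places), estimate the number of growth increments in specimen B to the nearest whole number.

254 growth increments

Specimen A: true growth increment count = 231 − 3 = 228.
Specimen A: with 2 growth increments per year, 228 / 2 = 114 years.
A: 67.3 mm over 114 years gives 67.3 / 114 ≈ 0.590 mm/year.
Specimen B: 74.8 mm / 0.590 mm per year = 126.78 years; at 2 growth increments per year that is 126.78 × 2 ≈ 254 growth increments.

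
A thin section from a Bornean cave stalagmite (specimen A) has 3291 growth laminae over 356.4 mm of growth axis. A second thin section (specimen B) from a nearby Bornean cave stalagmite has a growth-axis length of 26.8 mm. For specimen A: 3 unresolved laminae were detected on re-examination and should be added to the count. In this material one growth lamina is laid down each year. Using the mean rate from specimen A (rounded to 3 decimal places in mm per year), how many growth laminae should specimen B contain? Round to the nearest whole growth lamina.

248 growth laminae

Specimen A: correcting the raw count gives 3291 + 3 = 3294 true growth laminae.
A: Extension rate ≈ 356.4 / 3294 = 0.108 mm per year.
For B, 26.8 / 0.108 = 248.15 years ≈ 248 growth laminae.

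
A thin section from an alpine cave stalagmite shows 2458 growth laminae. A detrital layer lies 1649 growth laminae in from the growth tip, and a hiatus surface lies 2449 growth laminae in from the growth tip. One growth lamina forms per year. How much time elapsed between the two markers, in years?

800 years

2449 − 1649 = 800 growth laminae lie between the two events.
At one growth lamina per year, 800 years elapsed between them.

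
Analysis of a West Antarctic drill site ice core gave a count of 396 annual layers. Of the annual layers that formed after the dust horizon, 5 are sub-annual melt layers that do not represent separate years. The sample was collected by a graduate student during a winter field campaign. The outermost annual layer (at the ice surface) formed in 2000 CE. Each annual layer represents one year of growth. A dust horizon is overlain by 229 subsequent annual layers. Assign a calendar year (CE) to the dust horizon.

1776 CE

There are 229 annual layers younger than the dust horizon.
Excluding 5 false annual layers: 229 − 5 = 224.
2000 − 224 = 1776 CE.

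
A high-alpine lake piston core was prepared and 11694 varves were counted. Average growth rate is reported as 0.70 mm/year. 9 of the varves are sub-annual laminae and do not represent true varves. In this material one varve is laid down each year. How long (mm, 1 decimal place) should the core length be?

8179.5 mm

True varve count = 11694 − 9 = 11685.
Length ≈ 0.70 × 11685 = 8179.5 mm.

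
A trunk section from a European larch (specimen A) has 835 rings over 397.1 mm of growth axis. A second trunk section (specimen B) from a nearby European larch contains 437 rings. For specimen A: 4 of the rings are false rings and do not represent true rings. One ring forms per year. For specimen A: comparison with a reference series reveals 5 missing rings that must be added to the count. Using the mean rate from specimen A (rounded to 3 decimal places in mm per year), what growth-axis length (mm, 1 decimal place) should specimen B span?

Specimen A: adjusted count: 835 − 4 + 5 = 836 rings.
A: 397.1 mm over 836 years gives 397.1 / 836 ≈ 0.475 mm per year.
For B, 0.475 mm/year × 437 years = 207.6 mm.

207.6 mm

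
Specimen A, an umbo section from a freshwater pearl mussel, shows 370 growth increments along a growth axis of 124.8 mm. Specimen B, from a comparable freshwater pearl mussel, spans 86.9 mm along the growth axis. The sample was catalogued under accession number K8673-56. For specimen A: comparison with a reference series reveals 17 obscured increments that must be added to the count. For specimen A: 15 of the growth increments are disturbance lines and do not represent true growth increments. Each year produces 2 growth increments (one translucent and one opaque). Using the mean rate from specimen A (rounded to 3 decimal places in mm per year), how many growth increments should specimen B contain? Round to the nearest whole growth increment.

259 growth increments

Specimen A: adjusted count: 370 − 15 + 17 = 372 growth increments.
Specimen A: dividing by 2 growth increments per year: 372 / 2 = 186 years.
A: Mean rate = 124.8 mm / 186 years ≈ 0.671 mm/year.
For B, 86.9 / 0.671 = 129.51 years; at 2 growth increments per year that is 129.51 × 2 ≈ 259 growth increments.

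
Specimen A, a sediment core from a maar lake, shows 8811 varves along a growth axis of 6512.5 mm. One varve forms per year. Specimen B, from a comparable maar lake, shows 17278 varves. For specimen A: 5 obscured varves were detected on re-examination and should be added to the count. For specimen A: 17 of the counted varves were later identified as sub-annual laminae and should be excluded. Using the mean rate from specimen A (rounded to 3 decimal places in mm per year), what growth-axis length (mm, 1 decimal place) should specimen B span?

12785.7 mm

Specimen A: correcting the raw count gives 8811 − 17 + 5 = 8799 true varves.
A: Extension rate ≈ 6512.5 / 8799 = 0.740 mm/year.
Length of B = 0.740 × 17278 = 12785.7 mm.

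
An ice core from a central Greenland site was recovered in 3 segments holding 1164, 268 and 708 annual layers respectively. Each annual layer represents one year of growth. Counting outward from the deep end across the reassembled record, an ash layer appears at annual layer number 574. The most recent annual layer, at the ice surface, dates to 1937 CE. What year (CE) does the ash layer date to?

371 CE

Total annual layers = 1164 + 268 + 708 = 2140.
The ash layer sits at annual layer 574 from the deep end, so 2140 − 574 = 1566 annual layers formed after it.
1937 − 1566 = 371 CE.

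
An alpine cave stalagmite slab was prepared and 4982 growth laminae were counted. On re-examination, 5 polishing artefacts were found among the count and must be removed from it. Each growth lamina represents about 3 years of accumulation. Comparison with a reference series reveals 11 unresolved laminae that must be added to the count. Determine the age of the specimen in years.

Correcting the raw count gives 4982 − 5 + 11 = 4988 true growth laminae.
Multiplying by 3 years per growth lamina: 4988 × 3 = 14964 years.

14964 yr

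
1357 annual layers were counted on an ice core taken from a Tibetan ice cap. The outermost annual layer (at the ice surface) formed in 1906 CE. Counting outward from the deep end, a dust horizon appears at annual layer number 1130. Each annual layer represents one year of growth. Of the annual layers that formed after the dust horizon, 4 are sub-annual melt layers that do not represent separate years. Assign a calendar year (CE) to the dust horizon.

The dust horizon sits at annual layer 1130 from the deep end, so 1357 − 1130 = 227 annual layers formed after it.
Excluding 4 false annual layers: 227 − 4 = 223.
1906 − 223 = 1683 CE.

1683 CE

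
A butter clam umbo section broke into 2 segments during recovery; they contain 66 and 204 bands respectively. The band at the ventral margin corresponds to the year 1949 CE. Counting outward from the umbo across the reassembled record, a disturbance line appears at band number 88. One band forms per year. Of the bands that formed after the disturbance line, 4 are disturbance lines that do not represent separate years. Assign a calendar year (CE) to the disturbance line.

Total bands = 66 + 204 = 270.
The disturbance line sits at band 88 from the umbo, so 270 − 88 = 182 bands formed after it.
182 − 4 false = 178 true bands after the disturbance line.
1949 − 178 = 1771 CE.

1771 CE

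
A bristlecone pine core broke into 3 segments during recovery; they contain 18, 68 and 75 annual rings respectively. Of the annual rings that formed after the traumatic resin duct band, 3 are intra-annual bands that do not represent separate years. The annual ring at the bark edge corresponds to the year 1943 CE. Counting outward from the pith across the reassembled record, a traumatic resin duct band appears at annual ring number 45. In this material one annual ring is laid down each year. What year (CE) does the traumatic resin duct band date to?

Total annual rings = 18 + 68 + 75 = 161.
Between annual ring 45 and the bark edge there are 161 − 45 = 116 annual rings.
116 − 3 false = 113 true annual rings after the traumatic resin duct band.
1943 − 113 = 1830 CE.

1830 CE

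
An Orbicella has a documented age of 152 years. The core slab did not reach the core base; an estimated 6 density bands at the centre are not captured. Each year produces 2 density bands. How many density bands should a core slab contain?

298 density bands

Expected density bands: 152 × 2 = 304.
304 − 6 missed = 298 density bands expected in the prepared section.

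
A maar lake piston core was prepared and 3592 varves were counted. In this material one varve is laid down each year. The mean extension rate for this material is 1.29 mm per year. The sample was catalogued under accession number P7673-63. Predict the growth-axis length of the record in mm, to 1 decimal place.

4633.7 mm

The record spans 3592 years at 1.29 mm per year.
Predicted length = 1.29 mm/year × 3592 years = 4633.7 mm.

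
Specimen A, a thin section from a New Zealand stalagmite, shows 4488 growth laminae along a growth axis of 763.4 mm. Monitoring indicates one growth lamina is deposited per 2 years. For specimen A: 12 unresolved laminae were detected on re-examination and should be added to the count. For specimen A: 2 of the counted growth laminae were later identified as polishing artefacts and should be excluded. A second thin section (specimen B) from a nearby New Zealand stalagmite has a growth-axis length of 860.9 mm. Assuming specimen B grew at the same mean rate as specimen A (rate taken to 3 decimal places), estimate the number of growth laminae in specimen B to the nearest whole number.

Specimen A: adjusted count: 4488 − 2 + 12 = 4498 growth laminae.
Specimen A: at 2 years per growth lamina, 4498 × 2 = 8996 years.
A: 763.4 mm over 8996 years gives 763.4 / 8996 ≈ 0.085 mm/yr.
For B, 860.9 / 0.085 = 10128.24 years; at 2 years per growth lamina that is 10128.24 / 2 ≈ 5064 growth laminae.

5064 growth laminae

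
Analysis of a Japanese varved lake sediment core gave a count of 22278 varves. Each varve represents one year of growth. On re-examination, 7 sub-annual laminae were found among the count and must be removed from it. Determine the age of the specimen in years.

22271 years

Adjusted count: 22278 − 7 = 22271 varves.
One varve per year makes the duration 22271 years.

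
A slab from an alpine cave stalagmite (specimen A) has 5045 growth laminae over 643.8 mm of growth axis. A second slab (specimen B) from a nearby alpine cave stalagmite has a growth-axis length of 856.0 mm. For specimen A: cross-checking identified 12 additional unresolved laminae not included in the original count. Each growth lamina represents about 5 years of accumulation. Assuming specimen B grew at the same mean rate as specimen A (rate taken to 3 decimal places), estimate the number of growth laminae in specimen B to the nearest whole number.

6848 growth laminae

Specimen A: correcting the raw count gives 5045 + 12 = 5057 true growth laminae.
Specimen A: 5057 growth laminae at 5 years each span 5057 × 5 = 25285 years.
A: Extension rate ≈ 643.8 / 25285 = 0.025 mm per year.
For B, 856.0 / 0.025 = 34240.00 years; at 5 years per growth lamina that is 34240.00 / 5 ≈ 6848 growth laminae.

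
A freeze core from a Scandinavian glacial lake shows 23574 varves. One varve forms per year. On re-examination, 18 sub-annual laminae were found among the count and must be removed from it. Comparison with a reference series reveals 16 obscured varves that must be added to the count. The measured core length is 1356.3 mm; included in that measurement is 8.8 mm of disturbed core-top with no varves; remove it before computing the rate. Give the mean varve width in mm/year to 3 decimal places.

Correcting the raw count gives 23574 − 18 + 16 = 23572 true varves.
Net length = 1356.3 − 8.8 = 1347.5 mm.
1347.5 mm over 23572 years gives 1347.5 / 23572 ≈ 0.057 mm/year.

0.057 mm/year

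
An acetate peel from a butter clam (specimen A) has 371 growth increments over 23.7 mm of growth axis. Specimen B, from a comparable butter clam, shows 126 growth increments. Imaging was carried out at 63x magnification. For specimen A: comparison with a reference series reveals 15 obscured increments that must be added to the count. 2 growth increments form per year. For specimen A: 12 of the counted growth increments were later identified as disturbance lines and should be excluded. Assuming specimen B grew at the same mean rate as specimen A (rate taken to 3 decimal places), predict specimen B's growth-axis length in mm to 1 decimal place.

Specimen A: true growth increment count = 371 − 12 + 15 = 374.
Specimen A: 374 growth increments at 2 per year is 374 / 2 = 187 years.
A: Extension rate ≈ 23.7 / 187 = 0.127 mm per year.
Specimen B: 126 growth increments at 2 per year is 126 / 2 = 63 years. Length of B = 0.127 × 63 = 8.0 mm.

8.0 mm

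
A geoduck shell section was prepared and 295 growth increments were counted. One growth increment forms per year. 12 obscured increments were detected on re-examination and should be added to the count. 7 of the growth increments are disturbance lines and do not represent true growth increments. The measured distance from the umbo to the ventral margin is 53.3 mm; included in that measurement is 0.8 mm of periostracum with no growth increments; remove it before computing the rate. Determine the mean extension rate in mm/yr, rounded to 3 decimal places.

0.175 mm/yr

After corrections the count is 295 − 7 + 12 = 300 growth increments.
The growth record spans 53.3 − 0.8 = 52.5 mm.
Mean rate = 52.5 mm / 300 years ≈ 0.175 mm/yr.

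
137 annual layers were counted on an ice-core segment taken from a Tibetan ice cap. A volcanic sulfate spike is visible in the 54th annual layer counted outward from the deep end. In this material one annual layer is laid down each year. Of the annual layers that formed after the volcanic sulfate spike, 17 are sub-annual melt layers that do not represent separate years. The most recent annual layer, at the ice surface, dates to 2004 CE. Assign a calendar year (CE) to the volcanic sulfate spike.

1938 CE

The volcanic sulfate spike sits at annual layer 54 from the deep end, so 137 − 54 = 83 annual layers formed after it.
Removing the 17 false annual layers leaves 83 − 17 = 66 true annual layers beyond the volcanic sulfate spike.
2004 − 66 = 1938 CE.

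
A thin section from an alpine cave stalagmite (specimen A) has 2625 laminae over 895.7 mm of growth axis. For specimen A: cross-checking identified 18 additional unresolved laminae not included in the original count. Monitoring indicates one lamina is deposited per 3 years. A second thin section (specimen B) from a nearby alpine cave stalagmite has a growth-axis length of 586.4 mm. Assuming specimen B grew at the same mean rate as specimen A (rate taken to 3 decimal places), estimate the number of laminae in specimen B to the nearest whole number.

1730 laminae

Specimen A: after corrections the count is 2625 + 18 = 2643 laminae.
Specimen A: 2643 laminae at 3 years each span 2643 × 3 = 7929 years.
A: Extension rate ≈ 895.7 / 7929 = 0.113 mm/yr.
B spans 586.4 / 0.113 = 5189.38 years; at 3 years per lamina that is 5189.38 / 3 ≈ 1730 laminae.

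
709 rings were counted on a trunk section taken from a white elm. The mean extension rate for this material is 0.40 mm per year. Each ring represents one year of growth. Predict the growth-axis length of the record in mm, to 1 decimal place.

The record spans 709 years at 0.40 mm per year.
Length ≈ 0.40 × 709 = 283.6 mm.

283.6 mm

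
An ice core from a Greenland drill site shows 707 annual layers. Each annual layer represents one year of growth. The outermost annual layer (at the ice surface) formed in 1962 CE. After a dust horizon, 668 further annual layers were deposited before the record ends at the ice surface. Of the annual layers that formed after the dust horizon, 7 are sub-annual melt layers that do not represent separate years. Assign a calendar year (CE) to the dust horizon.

1301 CE

668 annual layers formed after the dust horizon.
668 − 7 false = 661 true annual layers after the dust horizon.
Counting back 661 years from 1962 CE places the dust horizon in 1962 − 661 = 1301 CE.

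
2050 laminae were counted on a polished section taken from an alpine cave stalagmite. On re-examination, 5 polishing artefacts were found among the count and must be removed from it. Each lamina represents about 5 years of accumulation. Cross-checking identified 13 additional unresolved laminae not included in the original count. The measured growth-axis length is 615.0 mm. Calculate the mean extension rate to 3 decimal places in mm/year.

0.060 mm/year

After corrections the count is 2050 − 5 + 13 = 2058 laminae.
2058 laminae at 5 years each span 2058 × 5 = 10290 years.
Mean rate = 615.0 mm / 10290 years ≈ 0.060 mm/year.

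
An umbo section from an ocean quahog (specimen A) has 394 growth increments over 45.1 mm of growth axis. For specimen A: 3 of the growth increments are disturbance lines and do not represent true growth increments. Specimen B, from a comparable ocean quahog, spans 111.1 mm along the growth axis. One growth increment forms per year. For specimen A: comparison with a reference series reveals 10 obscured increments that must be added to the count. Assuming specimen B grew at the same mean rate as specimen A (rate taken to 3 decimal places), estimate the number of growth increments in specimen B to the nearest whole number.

992 growth increments

Specimen A: correcting the raw count gives 394 − 3 + 10 = 401 true growth increments.
A: 45.1 mm over 401 years gives 45.1 / 401 ≈ 0.112 mm/year.
B spans 111.1 / 0.112 = 991.96 years ≈ 992 growth increments.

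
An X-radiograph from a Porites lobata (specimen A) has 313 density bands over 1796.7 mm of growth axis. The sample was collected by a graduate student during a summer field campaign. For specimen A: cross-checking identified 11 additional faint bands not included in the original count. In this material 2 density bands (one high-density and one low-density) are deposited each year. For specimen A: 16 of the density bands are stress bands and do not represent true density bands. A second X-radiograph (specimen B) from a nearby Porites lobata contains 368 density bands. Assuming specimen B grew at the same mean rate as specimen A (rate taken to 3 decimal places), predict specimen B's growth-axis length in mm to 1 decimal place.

Specimen A: true density band count = 313 − 16 + 11 = 308.
Specimen A: with 2 density bands per year, 308 / 2 = 154 years.
A: Extension rate ≈ 1796.7 / 154 = 11.667 mm per year.
Specimen B: dividing by 2 density bands per year: 368 / 2 = 184 years. Length of B = 11.667 × 184 = 2146.7 mm.

2146.7 mm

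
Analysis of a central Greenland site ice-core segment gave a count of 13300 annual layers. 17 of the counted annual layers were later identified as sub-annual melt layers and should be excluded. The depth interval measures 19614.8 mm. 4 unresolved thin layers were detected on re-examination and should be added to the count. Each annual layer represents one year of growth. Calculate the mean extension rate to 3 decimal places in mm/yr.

True annual layer count = 13300 − 17 + 4 = 13287.
19614.8 mm over 13287 years gives 19614.8 / 13287 ≈ 1.476 mm/yr.

1.476 mm/yr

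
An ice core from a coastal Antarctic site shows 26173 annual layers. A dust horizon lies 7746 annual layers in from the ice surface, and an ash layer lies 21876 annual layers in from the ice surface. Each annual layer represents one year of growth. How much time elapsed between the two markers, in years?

21876 − 7746 = 14130 annual layers lie between the two events.
One annual layer per year makes the interval 14130 years.

14130 yr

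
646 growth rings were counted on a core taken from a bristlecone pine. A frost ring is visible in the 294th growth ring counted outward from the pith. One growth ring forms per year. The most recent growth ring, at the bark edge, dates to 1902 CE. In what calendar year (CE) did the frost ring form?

Between growth ring 294 and the bark edge there are 646 − 294 = 352 growth rings.
The growth ring at the bark edge is 1902 CE, so the frost ring dates to 1902 − 352 = 1550 CE.

1550 CE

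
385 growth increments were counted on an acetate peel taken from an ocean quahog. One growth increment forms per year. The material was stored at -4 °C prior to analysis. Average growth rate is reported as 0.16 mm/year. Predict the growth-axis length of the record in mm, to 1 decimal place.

385 years of growth are recorded.
385 years at 0.16 mm/year gives 0.16 × 385 = 61.6 mm.

61.6 mm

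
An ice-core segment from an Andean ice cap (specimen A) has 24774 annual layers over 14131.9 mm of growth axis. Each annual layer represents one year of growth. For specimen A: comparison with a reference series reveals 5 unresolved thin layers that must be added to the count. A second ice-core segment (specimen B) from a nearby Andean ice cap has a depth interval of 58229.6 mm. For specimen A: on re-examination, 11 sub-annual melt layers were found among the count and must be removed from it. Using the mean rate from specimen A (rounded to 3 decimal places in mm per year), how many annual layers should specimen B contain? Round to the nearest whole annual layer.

Specimen A: true annual layer count = 24774 − 11 + 5 = 24768.
A: Mean rate = 14131.9 mm / 24768 years ≈ 0.571 mm/yr.
Specimen B: 58229.6 mm / 0.571 mm per year = 101978.28 years ≈ 101978 annual layers.

101978 annual layers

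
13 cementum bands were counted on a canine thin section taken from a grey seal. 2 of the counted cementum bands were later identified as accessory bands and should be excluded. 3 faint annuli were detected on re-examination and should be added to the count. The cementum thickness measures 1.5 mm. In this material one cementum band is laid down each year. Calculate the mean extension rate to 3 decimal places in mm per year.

0.107 mm per year

After corrections the count is 13 − 2 + 3 = 14 cementum bands.
1.5 mm over 14 years gives 1.5 / 14 ≈ 0.107 mm per year.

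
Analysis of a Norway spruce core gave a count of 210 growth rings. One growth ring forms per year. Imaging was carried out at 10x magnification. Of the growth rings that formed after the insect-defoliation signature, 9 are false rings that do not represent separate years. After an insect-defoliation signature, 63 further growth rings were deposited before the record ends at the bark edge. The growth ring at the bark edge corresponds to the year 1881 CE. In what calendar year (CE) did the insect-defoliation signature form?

1827 CE

There are 63 growth rings younger than the insect-defoliation signature.
63 − 9 false = 54 true growth rings after the insect-defoliation signature.
The growth ring at the bark edge is 1881 CE, so the insect-defoliation signature dates to 1881 − 54 = 1827 CE.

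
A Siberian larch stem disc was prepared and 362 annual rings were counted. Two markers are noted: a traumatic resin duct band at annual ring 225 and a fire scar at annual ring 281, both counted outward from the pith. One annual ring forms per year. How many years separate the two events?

281 − 225 = 56 annual rings lie between the two events.
One annual ring per year makes the interval 56 years.

56 years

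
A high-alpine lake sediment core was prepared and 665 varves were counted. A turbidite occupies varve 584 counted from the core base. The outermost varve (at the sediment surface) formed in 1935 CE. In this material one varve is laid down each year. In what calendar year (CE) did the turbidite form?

1854 CE

Between varve 584 and the sediment surface there are 665 − 584 = 81 varves.
Counting back 81 years from 1935 CE places the turbidite in 1935 − 81 = 1854 CE.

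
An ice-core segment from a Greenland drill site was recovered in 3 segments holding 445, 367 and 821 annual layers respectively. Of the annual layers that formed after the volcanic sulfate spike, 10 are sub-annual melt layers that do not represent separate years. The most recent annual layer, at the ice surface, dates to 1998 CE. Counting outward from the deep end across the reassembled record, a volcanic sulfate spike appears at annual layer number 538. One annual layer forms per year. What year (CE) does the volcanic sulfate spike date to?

Total annual layers = 445 + 367 + 821 = 1633.
The volcanic sulfate spike sits at annual layer 538 from the deep end, so 1633 − 538 = 1095 annual layers formed after it.
Removing the 10 false annual layers leaves 1095 − 10 = 1085 true annual layers beyond the volcanic sulfate spike.
Counting back 1085 years from 1998 CE places the volcanic sulfate spike in 1998 − 1085 = 913 CE.

913 CE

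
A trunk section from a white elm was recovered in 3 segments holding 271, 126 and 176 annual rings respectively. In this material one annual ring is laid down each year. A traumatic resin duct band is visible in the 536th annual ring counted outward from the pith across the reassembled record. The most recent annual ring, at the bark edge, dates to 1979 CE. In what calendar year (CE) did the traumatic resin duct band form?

1942 CE

Total annual rings = 271 + 126 + 176 = 573.
573 − 536 = 37 annual rings lie beyond the traumatic resin duct band toward the bark edge.
Counting back 37 years from 1979 CE places the traumatic resin duct band in 1979 − 37 = 1942 CE.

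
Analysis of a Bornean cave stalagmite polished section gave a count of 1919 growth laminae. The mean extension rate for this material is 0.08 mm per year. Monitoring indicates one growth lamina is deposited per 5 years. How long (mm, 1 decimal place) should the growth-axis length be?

At 5 years per growth lamina, 1919 × 5 = 9595 years.
Length ≈ 0.08 × 9595 = 767.6 mm.

767.6 mm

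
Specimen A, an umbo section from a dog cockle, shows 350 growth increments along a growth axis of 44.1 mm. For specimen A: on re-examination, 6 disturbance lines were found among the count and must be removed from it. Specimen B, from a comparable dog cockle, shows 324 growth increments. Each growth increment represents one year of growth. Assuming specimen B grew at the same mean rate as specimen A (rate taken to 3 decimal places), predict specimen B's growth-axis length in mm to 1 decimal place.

41.5 mm

Specimen A: after corrections the count is 350 − 6 = 344 growth increments.
A: Mean rate = 44.1 mm / 344 years ≈ 0.128 mm/yr.
For B, 0.128 mm/year × 324 years = 41.5 mm.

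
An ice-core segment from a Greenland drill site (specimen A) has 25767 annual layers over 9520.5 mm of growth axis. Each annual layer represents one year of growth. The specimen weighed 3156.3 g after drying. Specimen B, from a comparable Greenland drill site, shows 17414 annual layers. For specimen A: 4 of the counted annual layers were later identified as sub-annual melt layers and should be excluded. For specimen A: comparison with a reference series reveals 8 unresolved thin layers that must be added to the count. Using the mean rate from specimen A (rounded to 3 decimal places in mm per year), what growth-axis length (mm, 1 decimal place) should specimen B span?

6425.8 mm

Specimen A: adjusted count: 25767 − 4 + 8 = 25771 annual layers.
A: Mean rate = 9520.5 mm / 25771 years ≈ 0.369 mm/yr.
B's length ≈ 0.369 × 17414 = 6425.8 mm.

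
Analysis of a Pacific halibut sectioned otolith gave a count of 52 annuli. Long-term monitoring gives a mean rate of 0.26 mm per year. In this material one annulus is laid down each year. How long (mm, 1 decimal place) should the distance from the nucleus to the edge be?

13.5 mm

52 years of growth are recorded.
Predicted length = 0.26 mm/year × 52 years = 13.5 mm.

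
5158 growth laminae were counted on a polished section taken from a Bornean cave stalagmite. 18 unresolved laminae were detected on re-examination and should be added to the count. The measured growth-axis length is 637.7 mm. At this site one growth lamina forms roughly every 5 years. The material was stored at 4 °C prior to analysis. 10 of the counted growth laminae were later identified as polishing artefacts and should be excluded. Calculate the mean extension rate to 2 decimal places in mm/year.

Adjusted count: 5158 − 10 + 18 = 5166 growth laminae.
Multiplying by 5 years per growth lamina: 5166 × 5 = 25830 years.
Extension rate ≈ 637.7 / 25830 = 0.02 mm/year.

0.02 mm/year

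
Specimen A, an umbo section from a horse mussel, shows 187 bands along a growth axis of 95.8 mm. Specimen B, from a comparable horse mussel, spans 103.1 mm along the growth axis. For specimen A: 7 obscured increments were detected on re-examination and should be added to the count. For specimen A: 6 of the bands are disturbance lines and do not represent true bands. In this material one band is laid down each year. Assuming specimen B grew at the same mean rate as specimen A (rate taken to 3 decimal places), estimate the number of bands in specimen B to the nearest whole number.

202 bands

Specimen A: correcting the raw count gives 187 − 6 + 7 = 188 true bands.
A: Mean rate = 95.8 mm / 188 years ≈ 0.510 mm/year.
B spans 103.1 / 0.510 = 202.16 years ≈ 202 bands.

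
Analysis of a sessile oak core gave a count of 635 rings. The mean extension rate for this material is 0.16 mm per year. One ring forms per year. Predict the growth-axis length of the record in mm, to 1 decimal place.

101.6 mm

635 years of growth are recorded.
Predicted length = 0.16 mm/year × 635 years = 101.6 mm.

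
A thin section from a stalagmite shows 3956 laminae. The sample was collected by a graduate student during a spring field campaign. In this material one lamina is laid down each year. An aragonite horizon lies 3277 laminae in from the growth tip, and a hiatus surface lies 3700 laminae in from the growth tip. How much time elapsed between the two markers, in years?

3700 − 3277 = 423 laminae lie between the two events.
At one lamina per year, 423 years elapsed between them.

423 years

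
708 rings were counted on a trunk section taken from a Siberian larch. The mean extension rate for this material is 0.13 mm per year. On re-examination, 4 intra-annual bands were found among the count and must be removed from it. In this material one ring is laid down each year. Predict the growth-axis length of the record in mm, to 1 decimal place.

True ring count = 708 − 4 = 704.
Length ≈ 0.13 × 704 = 91.5 mm.

91.5 mm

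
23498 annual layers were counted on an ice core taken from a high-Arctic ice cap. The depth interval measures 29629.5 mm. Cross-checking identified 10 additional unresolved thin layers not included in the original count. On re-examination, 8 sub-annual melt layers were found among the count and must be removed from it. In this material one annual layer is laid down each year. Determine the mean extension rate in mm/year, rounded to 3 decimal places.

1.261 mm/year

After corrections the count is 23498 − 8 + 10 = 23500 annual layers.
Extension rate ≈ 29629.5 / 23500 = 1.261 mm/year.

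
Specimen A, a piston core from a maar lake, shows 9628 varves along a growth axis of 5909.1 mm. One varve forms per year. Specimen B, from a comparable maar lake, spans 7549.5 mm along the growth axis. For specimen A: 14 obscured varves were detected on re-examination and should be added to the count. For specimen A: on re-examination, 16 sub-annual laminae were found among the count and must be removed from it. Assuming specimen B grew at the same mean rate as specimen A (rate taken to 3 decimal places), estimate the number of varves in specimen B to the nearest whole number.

12296 varves

Specimen A: adjusted count: 9628 − 16 + 14 = 9626 varves.
A: 5909.1 mm over 9626 years gives 5909.1 / 9626 ≈ 0.614 mm/year.
B spans 7549.5 / 0.614 = 12295.60 years ≈ 12296 varves.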